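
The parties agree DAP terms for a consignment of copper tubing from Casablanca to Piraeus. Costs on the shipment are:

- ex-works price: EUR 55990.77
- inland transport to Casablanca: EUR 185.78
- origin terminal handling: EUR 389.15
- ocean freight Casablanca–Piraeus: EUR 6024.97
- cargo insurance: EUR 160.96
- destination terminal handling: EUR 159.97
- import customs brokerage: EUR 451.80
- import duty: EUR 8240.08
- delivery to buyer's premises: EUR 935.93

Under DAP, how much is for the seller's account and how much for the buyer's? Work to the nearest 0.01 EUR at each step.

Seller: EUR 63847.53; buyer: EUR 8691.88

DAP: the seller bears all costs to the named destination except import duty and clearance.
Seller's account: goods 55990.77 + inland to port 185.78 + origin terminal 389.15 + freight 6024.97 + insurance 160.96 + destination terminal 159.97 + delivery 935.93 = 63847.53
Buyer's account: brokerage 451.80 + duty 8240.08 = 8691.88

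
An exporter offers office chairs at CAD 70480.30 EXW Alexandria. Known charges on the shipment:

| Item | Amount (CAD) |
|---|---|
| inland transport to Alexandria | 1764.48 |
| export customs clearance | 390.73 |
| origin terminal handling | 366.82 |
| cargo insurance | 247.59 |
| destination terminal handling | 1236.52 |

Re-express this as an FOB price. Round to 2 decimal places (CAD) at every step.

Not relevant to the conversion: insurance, destination terminal — on the buyer under both terms; not part of either seller's price.
From EXW to FOB, the seller additionally bears: inland to port, export clearance, origin terminal.
FOB price = 70480.30 + 1764.48 + 390.73 + 366.82 = 73002.33

FOB price: CAD 73002.33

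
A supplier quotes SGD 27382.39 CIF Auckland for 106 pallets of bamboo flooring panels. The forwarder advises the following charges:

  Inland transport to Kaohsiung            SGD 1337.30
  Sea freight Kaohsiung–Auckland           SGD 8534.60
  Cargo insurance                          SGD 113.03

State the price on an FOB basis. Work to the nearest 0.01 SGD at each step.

FOB price: SGD 18734.76

Not relevant to the conversion: inland to port — on the seller under both CIF and FOB; already in the CIF price and stays in the FOB price.
From CIF to FOB, the seller no longer bears: freight, insurance.
FOB price = 27382.39 − 8534.60 − 113.03 = 18734.76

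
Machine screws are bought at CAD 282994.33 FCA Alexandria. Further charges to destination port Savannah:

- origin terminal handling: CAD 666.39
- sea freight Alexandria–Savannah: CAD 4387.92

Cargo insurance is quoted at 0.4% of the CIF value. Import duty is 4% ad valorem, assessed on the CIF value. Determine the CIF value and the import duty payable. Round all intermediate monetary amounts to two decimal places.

Let C be the CIF value. C = FCA price + pre-shipment costs + freight + 0.4% × C
C − 0.4% × C = 282994.33 + 666.39 + 4387.92
0.996 × C = 288048.64
C = 288048.64 / 0.996 = 289205.46
Insurance premium = 0.4% × 289205.46 = 1156.82
Import duty = 289205.46 × 4% = 11568.22

CIF value: CAD 289205.46; import duty: CAD 11568.22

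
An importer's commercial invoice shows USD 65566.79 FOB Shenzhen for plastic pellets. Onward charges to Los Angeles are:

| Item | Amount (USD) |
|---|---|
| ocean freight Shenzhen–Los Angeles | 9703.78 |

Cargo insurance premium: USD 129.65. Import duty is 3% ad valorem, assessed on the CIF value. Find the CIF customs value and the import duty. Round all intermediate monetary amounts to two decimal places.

CIF value: USD 75400.22; import duty: USD 2262.01

CIF = FOB price + freight + insurance
CIF = 65566.79 + 9703.78 + 129.65 = 75400.22
Import duty = 75400.22 × 3% = 2262.01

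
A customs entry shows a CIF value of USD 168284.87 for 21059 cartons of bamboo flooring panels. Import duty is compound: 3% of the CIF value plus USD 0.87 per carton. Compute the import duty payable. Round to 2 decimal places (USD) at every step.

Ad valorem component: 168284.87 × 3% = 5048.55
Specific component: 21059 × 0.87 = 18321.33
Import duty = 5048.55 + 18321.33 = 23369.88

Import duty: USD 23369.88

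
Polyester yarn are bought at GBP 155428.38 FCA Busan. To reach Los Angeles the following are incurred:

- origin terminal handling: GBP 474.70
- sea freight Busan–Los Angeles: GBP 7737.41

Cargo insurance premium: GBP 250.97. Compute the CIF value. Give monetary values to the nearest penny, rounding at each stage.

CIF value: GBP 163891.46

CIF = FCA price + pre-shipment costs + freight + insurance
CIF = 155428.38 + 474.70 + 7737.41 + 250.97 = 163891.46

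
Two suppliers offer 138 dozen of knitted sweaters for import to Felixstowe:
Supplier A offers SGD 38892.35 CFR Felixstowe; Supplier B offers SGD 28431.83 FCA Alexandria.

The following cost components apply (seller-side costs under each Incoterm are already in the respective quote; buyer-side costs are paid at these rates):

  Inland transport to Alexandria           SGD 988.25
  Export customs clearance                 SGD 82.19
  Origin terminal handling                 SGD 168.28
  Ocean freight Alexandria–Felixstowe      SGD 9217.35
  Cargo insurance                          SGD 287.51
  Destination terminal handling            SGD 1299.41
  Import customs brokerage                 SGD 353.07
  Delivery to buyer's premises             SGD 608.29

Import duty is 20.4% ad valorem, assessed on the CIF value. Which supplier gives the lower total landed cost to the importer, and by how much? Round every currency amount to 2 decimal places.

Supplier A (CFR):
CIF value = CFR price + insurance = 38892.35 + 287.51 = 39179.86
Import duty = 39179.86 × 20.4% = 7992.69
Buyer bears (A): 287.51 + 1299.41 + 353.07 + 608.29 = 2548.28
Landed cost (A) = invoice 38892.35 + 2548.28 + duty 7992.69 = 49433.32
Supplier B (FCA):
CIF value = FCA price + origin terminal + freight + insurance = 28431.83 + 168.28 + 9217.35 + 287.51 = 38104.97
Import duty = 38104.97 × 20.4% = 7773.41
Buyer bears (B): 168.28 + 9217.35 + 287.51 + 1299.41 + 353.07 + 608.29 = 11933.91
Landed cost (B) = invoice 28431.83 + 11933.91 + duty 7773.41 = 48139.15
Difference = |49433.32 − 48139.15| = 1294.17

Supplier B is cheaper by SGD 1294.17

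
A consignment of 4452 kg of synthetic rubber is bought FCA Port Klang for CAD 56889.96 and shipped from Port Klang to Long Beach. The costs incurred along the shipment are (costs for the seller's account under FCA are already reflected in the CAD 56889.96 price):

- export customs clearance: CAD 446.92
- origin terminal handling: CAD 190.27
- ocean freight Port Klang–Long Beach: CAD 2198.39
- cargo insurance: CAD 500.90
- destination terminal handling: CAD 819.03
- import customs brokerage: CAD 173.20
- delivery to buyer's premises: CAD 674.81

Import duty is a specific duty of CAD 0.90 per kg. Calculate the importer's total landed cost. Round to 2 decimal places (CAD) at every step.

Total landed cost: CAD 65453.36

FCA: the seller delivers export-cleared goods to the carrier; the buyer bears costs from that point.
Already in the invoice (seller's account under FCA): export clearance — exclude.
CIF value = FCA price + origin terminal + freight + insurance = 56889.96 + 190.27 + 2198.39 + 500.90 = 59779.52
Import duty = 4452 × 0.90 = 4006.80
Buyer bears: origin terminal 190.27 + freight 2198.39 + insurance 500.90 + destination terminal 819.03 + brokerage 173.20 + delivery 674.81 + duty 4006.80 = 8563.40
Landed cost = invoice 56889.96 + 8563.40 = 65453.36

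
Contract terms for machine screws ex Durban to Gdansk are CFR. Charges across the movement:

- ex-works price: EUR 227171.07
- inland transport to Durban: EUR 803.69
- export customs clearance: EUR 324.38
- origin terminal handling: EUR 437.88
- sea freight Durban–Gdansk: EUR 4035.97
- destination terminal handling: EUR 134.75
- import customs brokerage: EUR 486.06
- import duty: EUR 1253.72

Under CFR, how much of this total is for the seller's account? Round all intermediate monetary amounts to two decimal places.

CFR: the seller pays costs through ocean freight to the destination port, but not insurance.
Seller's account: goods 227171.07 + inland to port 803.69 + export clearance 324.38 + origin terminal 437.88 + freight 4035.97 = 232772.99
Buyer's account: destination terminal 134.75 + brokerage 486.06 + duty 1253.72 = 1874.53

Seller's account: EUR 232772.99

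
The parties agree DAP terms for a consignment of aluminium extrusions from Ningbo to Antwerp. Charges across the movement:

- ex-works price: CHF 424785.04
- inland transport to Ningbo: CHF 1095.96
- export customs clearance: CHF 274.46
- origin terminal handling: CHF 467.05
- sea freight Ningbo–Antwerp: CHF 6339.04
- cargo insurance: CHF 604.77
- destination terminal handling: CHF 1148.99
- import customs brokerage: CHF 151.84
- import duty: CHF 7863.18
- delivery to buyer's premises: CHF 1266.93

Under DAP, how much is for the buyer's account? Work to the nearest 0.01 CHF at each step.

Buyer's account: CHF 8015.02

DAP: the seller bears all costs to the named destination except import duty and clearance.
Seller's account: goods 424785.04 + inland to port 1095.96 + export clearance 274.46 + origin terminal 467.05 + freight 6339.04 + insurance 604.77 + destination terminal 1148.99 + delivery 1266.93 = 435982.24
Buyer's account: brokerage 151.84 + duty 7863.18 = 8015.02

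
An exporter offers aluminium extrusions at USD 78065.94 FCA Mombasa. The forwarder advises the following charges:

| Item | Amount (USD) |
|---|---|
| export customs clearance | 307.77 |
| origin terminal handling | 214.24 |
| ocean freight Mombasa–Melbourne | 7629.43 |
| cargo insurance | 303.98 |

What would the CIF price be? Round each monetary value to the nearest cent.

Not relevant to the conversion: export clearance — on the seller under both FCA and CIF; already in the FCA price and stays in the CIF price.
From FCA to CIF, the seller additionally bears: origin terminal, freight, insurance.
CIF price = 78065.94 + 214.24 + 7629.43 + 303.98 = 86213.59

CIF price: USD 86213.59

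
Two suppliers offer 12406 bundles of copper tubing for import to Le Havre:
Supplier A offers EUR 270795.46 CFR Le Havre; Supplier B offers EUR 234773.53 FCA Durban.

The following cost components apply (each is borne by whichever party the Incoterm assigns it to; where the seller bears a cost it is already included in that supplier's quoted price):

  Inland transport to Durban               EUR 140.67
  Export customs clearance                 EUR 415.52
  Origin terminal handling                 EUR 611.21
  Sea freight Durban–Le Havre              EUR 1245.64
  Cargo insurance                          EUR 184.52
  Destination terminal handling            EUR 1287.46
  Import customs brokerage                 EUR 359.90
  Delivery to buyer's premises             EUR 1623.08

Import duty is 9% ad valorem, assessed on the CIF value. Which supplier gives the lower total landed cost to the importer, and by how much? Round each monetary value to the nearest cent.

Supplier B is cheaper by EUR 37239.94

Supplier A (CFR):
CIF value = CFR price + insurance = 270795.46 + 184.52 = 270979.98
Import duty = 270979.98 × 9% = 24388.20
Buyer bears (A): 184.52 + 1287.46 + 359.90 + 1623.08 = 3454.96
Landed cost (A) = invoice 270795.46 + 3454.96 + duty 24388.20 = 298638.62
Supplier B (FCA):
CIF value = FCA price + origin terminal + freight + insurance = 234773.53 + 611.21 + 1245.64 + 184.52 = 236814.90
Import duty = 236814.90 × 9% = 21313.34
Buyer bears (B): 611.21 + 1245.64 + 184.52 + 1287.46 + 359.90 + 1623.08 = 5311.81
Landed cost (B) = invoice 234773.53 + 5311.81 + duty 21313.34 = 261398.68
Difference = |298638.62 − 261398.68| = 37239.94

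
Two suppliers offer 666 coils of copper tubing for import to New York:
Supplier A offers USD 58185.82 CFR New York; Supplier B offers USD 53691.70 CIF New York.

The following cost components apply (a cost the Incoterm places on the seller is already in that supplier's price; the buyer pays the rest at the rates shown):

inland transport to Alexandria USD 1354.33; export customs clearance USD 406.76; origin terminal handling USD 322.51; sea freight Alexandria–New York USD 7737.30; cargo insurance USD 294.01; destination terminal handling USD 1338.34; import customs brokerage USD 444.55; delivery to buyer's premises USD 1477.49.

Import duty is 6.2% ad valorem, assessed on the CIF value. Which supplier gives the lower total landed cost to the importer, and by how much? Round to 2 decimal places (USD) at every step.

Supplier A (CFR):
CIF value = CFR price + insurance = 58185.82 + 294.01 = 58479.83
Import duty = 58479.83 × 6.2% = 3625.75
Buyer bears (A): 294.01 + 1338.34 + 444.55 + 1477.49 = 3554.39
Landed cost (A) = invoice 58185.82 + 3554.39 + duty 3625.75 = 65365.96
Supplier B (CIF):
The CIF price already equals the CIF value: 53691.70
Import duty = 53691.70 × 6.2% = 3328.89
Buyer bears (B): 1338.34 + 444.55 + 1477.49 = 3260.38
Landed cost (B) = invoice 53691.70 + 3260.38 + duty 3328.89 = 60280.97
Difference = |65365.96 − 60280.97| = 5084.99

Supplier B is cheaper by USD 5084.99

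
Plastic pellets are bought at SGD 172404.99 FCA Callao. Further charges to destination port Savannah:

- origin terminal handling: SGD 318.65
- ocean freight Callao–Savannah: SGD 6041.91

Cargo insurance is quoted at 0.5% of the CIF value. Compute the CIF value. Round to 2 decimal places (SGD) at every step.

Let C be the CIF value. C = FCA price + pre-shipment costs + freight + 0.5% × C
C − 0.5% × C = 172404.99 + 318.65 + 6041.91
0.995 × C = 178765.55
C = 178765.55 / 0.995 = 179663.87
Insurance premium = 0.5% × 179663.87 = 898.32

CIF value: SGD 179663.87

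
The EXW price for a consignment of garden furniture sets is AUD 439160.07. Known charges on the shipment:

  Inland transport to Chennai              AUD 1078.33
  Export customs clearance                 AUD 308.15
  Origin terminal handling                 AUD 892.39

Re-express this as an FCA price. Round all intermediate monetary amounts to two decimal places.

Not relevant to the conversion: origin terminal — on the buyer under both terms; not part of either seller's price.
From EXW to FCA, the seller additionally bears: inland to port, export clearance.
FCA price = 439160.07 + 1078.33 + 308.15 = 440546.55

FCA price: AUD 440546.55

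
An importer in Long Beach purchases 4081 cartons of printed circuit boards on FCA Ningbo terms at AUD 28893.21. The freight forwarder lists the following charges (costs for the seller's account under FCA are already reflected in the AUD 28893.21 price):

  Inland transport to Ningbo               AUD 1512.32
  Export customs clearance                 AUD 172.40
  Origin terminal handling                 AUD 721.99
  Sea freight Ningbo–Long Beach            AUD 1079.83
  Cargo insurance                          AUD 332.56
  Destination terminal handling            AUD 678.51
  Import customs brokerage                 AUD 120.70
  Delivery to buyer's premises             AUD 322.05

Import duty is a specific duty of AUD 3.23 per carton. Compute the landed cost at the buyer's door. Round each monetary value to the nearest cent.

Total landed cost: AUD 45330.48

FCA: the seller delivers export-cleared goods to the carrier; the buyer bears costs from that point.
Already in the invoice (seller's account under FCA): inland to port, export clearance — exclude.
CIF value = FCA price + origin terminal + freight + insurance = 28893.21 + 721.99 + 1079.83 + 332.56 = 31027.59
Import duty = 4081 × 3.23 = 13181.63
Buyer bears: origin terminal 721.99 + freight 1079.83 + insurance 332.56 + destination terminal 678.51 + brokerage 120.70 + delivery 322.05 + duty 13181.63 = 16437.27
Landed cost = invoice 28893.21 + 16437.27 = 45330.48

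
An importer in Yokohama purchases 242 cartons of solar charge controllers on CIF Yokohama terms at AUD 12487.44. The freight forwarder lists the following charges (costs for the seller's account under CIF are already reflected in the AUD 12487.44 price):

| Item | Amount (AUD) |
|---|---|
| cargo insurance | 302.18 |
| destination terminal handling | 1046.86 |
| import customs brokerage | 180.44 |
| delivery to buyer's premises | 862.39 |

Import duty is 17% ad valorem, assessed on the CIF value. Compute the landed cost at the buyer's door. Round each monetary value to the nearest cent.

CIF: the seller pays costs through ocean freight and marine insurance to the destination port.
Already in the invoice (seller's account under CIF): insurance — exclude.
The CIF price already equals the CIF value: 12487.44
Import duty = 12487.44 × 17% = 2122.86
Buyer bears: destination terminal 1046.86 + brokerage 180.44 + delivery 862.39 + duty 2122.86 = 4212.55
Landed cost = invoice 12487.44 + 4212.55 = 16699.99

Total landed cost: AUD 16699.99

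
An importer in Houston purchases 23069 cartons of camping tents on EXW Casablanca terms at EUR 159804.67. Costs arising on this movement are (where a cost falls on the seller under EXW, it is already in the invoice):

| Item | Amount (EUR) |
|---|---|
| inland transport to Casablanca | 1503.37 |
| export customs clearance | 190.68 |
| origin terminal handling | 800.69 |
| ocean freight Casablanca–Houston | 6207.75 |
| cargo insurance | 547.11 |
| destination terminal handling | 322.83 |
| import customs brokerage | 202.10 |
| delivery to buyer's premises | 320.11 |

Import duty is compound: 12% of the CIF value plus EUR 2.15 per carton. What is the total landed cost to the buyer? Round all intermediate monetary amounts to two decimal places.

EXW: the seller makes goods available at their premises; the buyer bears all onward costs.
CIF value = EXW price + inland to port + export clearance + origin terminal + freight + insurance = 159804.67 + 1503.37 + 190.68 + 800.69 + 6207.75 + 547.11 = 169054.27
Ad valorem component: 169054.27 × 12% = 20286.51
Specific component: 23069 × 2.15 = 49598.35
Import duty = 20286.51 + 49598.35 = 69884.86
Buyer bears: inland to port 1503.37 + export clearance 190.68 + origin terminal 800.69 + freight 6207.75 + insurance 547.11 + destination terminal 322.83 + brokerage 202.10 + delivery 320.11 + duty 69884.86 = 79979.50
Landed cost = invoice 159804.67 + 79979.50 = 239784.17

Total landed cost: EUR 239784.17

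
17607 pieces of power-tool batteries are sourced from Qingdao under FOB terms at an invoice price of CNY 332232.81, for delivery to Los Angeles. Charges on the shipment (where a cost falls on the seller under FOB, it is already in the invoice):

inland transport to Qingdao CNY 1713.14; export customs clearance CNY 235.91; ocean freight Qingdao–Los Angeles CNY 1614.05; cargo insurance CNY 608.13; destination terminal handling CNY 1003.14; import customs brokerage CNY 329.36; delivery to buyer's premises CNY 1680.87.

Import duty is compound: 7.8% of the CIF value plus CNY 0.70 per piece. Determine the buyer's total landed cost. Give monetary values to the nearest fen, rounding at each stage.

FOB: the seller bears costs until goods are on board at the origin port; the buyer bears freight, insurance and all costs thereafter.
Already in the invoice (seller's account under FOB): inland to port, export clearance — exclude.
CIF value = FOB price + freight + insurance = 332232.81 + 1614.05 + 608.13 = 334454.99
Ad valorem component: 334454.99 × 7.8% = 26087.49
Specific component: 17607 × 0.70 = 12324.90
Import duty = 26087.49 + 12324.90 = 38412.39
Buyer bears: freight 1614.05 + insurance 608.13 + destination terminal 1003.14 + brokerage 329.36 + delivery 1680.87 + duty 38412.39 = 43647.94
Landed cost = invoice 332232.81 + 43647.94 = 375880.75

Total landed cost: CNY 375880.75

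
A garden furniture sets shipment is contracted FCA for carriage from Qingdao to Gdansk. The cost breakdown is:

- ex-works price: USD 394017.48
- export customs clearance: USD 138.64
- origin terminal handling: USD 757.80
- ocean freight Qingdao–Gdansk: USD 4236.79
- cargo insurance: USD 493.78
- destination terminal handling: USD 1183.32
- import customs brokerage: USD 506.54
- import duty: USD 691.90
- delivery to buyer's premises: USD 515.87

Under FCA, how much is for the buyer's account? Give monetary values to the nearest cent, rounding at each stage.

Buyer's account: USD 8386.00

FCA: the seller delivers export-cleared goods to the carrier; the buyer bears costs from that point.
Seller's account: goods 394017.48 + export clearance 138.64 = 394156.12
Buyer's account: origin terminal 757.80 + freight 4236.79 + insurance 493.78 + destination terminal 1183.32 + brokerage 506.54 + duty 691.90 + delivery 515.87 = 8386.00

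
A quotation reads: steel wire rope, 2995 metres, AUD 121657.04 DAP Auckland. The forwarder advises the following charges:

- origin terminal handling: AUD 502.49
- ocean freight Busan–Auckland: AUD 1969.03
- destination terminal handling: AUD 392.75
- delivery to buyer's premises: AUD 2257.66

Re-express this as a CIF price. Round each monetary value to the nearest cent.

Not relevant to the conversion: origin terminal, freight — on the seller under both DAP and CIF; already in the DAP price and stays in the CIF price.
From DAP to CIF, the seller no longer bears: destination terminal, delivery.
CIF price = 121657.04 − 392.75 − 2257.66 = 119006.63

CIF price: AUD 119006.63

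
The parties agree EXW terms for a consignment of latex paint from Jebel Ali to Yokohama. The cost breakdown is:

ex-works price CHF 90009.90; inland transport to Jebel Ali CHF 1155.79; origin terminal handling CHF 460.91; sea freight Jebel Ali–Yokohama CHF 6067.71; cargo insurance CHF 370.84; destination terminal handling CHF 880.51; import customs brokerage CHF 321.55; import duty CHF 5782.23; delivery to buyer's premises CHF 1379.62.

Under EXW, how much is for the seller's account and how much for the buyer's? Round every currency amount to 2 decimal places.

EXW: the seller makes goods available at their premises; the buyer bears all onward costs.
Seller's account: goods 90009.90 = 90009.90
Buyer's account: inland to port 1155.79 + origin terminal 460.91 + freight 6067.71 + insurance 370.84 + destination terminal 880.51 + brokerage 321.55 + duty 5782.23 + delivery 1379.62 = 16419.16

Seller: CHF 90009.90; buyer: CHF 16419.16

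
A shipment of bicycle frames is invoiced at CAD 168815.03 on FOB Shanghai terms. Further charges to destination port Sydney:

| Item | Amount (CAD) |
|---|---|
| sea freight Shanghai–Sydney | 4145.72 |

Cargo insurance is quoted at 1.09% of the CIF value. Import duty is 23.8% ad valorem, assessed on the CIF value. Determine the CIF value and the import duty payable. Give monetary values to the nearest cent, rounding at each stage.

Let C be the CIF value. C = FOB price + freight + 1.09% × C
C − 1.09% × C = 168815.03 + 4145.72
0.9891 × C = 172960.75
C = 172960.75 / 0.9891 = 174866.80
Insurance premium = 1.09% × 174866.80 = 1906.05
Import duty = 174866.80 × 23.8% = 41618.30

CIF value: CAD 174866.80; import duty: CAD 41618.30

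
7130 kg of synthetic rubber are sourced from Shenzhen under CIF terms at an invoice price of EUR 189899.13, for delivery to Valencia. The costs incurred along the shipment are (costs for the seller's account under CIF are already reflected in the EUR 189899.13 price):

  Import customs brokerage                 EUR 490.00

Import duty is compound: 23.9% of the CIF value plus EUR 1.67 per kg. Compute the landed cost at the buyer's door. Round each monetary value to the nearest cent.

Total landed cost: EUR 247682.12

CIF: the seller pays costs through ocean freight and marine insurance to the destination port.
The CIF price already equals the CIF value: 189899.13
Ad valorem component: 189899.13 × 23.9% = 45385.89
Specific component: 7130 × 1.67 = 11907.10
Import duty = 45385.89 + 11907.10 = 57292.99
Buyer bears: brokerage 490.00 + duty 57292.99 = 57782.99
Landed cost = invoice 189899.13 + 57782.99 = 247682.12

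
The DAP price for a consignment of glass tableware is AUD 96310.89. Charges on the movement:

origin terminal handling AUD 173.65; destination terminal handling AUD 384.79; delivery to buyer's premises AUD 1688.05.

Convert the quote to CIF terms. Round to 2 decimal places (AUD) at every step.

CIF price: AUD 94238.05

Not relevant to the conversion: origin terminal — on the seller under both DAP and CIF; already in the DAP price and stays in the CIF price.
From DAP to CIF, the seller no longer bears: destination terminal, delivery.
CIF price = 96310.89 − 384.79 − 1688.05 = 94238.05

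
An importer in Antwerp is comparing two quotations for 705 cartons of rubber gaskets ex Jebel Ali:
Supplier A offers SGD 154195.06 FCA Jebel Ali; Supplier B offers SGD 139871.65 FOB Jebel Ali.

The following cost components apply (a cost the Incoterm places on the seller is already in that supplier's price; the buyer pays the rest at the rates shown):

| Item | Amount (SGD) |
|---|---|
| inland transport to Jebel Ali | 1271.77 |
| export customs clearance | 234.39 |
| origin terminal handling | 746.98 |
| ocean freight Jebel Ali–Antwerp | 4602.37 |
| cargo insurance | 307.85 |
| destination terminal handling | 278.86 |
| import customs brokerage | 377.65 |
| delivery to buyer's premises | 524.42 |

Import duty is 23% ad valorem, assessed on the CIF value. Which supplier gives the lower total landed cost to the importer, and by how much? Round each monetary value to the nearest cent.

Supplier A (FCA):
CIF value = FCA price + origin terminal + freight + insurance = 154195.06 + 746.98 + 4602.37 + 307.85 = 159852.26
Import duty = 159852.26 × 23% = 36766.02
Buyer bears (A): 746.98 + 4602.37 + 307.85 + 278.86 + 377.65 + 524.42 = 6838.13
Landed cost (A) = invoice 154195.06 + 6838.13 + duty 36766.02 = 197799.21
Supplier B (FOB):
CIF value = FOB price + freight + insurance = 139871.65 + 4602.37 + 307.85 = 144781.87
Import duty = 144781.87 × 23% = 33299.83
Buyer bears (B): 4602.37 + 307.85 + 278.86 + 377.65 + 524.42 = 6091.15
Landed cost (B) = invoice 139871.65 + 6091.15 + duty 33299.83 = 179262.63
Difference = |197799.21 − 179262.63| = 18536.58

Supplier B is cheaper by SGD 18536.58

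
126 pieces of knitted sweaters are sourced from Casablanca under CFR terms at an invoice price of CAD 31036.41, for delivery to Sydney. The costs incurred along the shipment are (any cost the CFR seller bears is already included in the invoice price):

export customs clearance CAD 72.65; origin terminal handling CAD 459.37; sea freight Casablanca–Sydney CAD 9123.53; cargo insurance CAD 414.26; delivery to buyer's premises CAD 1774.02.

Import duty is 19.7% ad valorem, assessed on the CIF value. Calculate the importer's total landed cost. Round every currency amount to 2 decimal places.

Total landed cost: CAD 39420.47

CFR: the seller pays costs through ocean freight to the destination port, but not insurance.
Already in the invoice (seller's account under CFR): export clearance, origin terminal, freight — exclude.
CIF value = CFR price + insurance = 31036.41 + 414.26 = 31450.67
Import duty = 31450.67 × 19.7% = 6195.78
Buyer bears: insurance 414.26 + delivery 1774.02 + duty 6195.78 = 8384.06
Landed cost = invoice 31036.41 + 8384.06 = 39420.47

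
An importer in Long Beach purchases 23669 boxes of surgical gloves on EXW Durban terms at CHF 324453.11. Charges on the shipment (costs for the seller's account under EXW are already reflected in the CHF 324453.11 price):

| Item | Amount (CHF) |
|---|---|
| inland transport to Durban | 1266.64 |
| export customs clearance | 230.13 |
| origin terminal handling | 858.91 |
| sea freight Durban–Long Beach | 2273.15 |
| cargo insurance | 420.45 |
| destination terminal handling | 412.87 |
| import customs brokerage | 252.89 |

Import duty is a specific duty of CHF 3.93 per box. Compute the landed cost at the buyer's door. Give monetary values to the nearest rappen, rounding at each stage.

Total landed cost: CHF 423187.32

EXW: the seller makes goods available at their premises; the buyer bears all onward costs.
CIF value = EXW price + inland to port + export clearance + origin terminal + freight + insurance = 324453.11 + 1266.64 + 230.13 + 858.91 + 2273.15 + 420.45 = 329502.39
Import duty = 23669 × 3.93 = 93019.17
Buyer bears: inland to port 1266.64 + export clearance 230.13 + origin terminal 858.91 + freight 2273.15 + insurance 420.45 + destination terminal 412.87 + brokerage 252.89 + duty 93019.17 = 98734.21
Landed cost = invoice 324453.11 + 98734.21 = 423187.32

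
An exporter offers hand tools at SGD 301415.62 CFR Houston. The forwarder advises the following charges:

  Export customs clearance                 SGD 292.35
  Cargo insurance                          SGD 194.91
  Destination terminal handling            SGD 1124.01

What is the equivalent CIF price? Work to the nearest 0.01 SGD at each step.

CIF price: SGD 301610.53

Not relevant to the conversion: export clearance — on the seller under both CFR and CIF; already in the CFR price and stays in the CIF price. destination terminal — on the buyer under both terms; not part of either seller's price.
From CFR to CIF, the seller additionally bears: insurance.
CIF price = 301415.62 + 194.91 = 301610.53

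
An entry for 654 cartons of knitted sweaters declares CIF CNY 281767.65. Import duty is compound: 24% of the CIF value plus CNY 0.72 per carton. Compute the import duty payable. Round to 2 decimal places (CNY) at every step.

Ad valorem component: 281767.65 × 24% = 67624.24
Specific component: 654 × 0.72 = 470.88
Import duty = 67624.24 + 470.88 = 68095.12

Import duty: CNY 68095.12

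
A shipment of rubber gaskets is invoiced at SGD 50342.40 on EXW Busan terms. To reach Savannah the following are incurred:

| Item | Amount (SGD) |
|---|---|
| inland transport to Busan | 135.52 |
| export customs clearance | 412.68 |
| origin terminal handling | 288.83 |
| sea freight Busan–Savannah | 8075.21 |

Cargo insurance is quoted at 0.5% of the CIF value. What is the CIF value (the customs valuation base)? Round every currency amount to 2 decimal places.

Let C be the CIF value. C = EXW price + pre-shipment costs + freight + 0.5% × C
C − 0.5% × C = 50342.40 + 135.52 + 412.68 + 288.83 + 8075.21
0.995 × C = 59254.64
C = 59254.64 / 0.995 = 59552.40
Insurance premium = 0.5% × 59552.40 = 297.76

CIF value: SGD 59552.40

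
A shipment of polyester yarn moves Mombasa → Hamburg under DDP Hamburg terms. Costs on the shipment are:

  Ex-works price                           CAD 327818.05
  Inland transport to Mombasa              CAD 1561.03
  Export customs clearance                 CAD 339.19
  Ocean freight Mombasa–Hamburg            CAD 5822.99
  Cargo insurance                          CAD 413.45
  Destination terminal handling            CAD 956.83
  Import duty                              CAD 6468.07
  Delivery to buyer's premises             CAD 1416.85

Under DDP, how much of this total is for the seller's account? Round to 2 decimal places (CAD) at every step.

Seller's account: CAD 344796.46

DDP: the seller bears all costs including import duty.
Seller's account: goods 327818.05 + inland to port 1561.03 + export clearance 339.19 + freight 5822.99 + insurance 413.45 + destination terminal 956.83 + duty 6468.07 + delivery 1416.85 = 344796.46
Buyer's account: 0.00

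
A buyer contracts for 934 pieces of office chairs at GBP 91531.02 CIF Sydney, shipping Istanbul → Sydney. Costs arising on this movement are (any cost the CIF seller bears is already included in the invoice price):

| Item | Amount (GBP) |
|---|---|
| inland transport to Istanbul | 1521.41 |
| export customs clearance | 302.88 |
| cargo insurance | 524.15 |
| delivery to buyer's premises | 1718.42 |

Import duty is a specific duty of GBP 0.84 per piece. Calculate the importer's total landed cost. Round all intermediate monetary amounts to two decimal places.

CIF: the seller pays costs through ocean freight and marine insurance to the destination port.
Already in the invoice (seller's account under CIF): inland to port, export clearance, insurance — exclude.
The CIF price already equals the CIF value: 91531.02
Import duty = 934 × 0.84 = 784.56
Buyer bears: delivery 1718.42 + duty 784.56 = 2502.98
Landed cost = invoice 91531.02 + 2502.98 = 94034.00

Total landed cost: GBP 94034.00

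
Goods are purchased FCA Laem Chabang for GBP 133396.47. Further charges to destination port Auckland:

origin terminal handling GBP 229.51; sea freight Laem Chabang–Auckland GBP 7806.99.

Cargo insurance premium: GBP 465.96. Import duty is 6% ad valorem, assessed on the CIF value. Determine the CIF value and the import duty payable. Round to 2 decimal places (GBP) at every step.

CIF value: GBP 141898.93; import duty: GBP 8513.94

CIF = FCA price + pre-shipment costs + freight + insurance
CIF = 133396.47 + 229.51 + 7806.99 + 465.96 = 141898.93
Import duty = 141898.93 × 6% = 8513.94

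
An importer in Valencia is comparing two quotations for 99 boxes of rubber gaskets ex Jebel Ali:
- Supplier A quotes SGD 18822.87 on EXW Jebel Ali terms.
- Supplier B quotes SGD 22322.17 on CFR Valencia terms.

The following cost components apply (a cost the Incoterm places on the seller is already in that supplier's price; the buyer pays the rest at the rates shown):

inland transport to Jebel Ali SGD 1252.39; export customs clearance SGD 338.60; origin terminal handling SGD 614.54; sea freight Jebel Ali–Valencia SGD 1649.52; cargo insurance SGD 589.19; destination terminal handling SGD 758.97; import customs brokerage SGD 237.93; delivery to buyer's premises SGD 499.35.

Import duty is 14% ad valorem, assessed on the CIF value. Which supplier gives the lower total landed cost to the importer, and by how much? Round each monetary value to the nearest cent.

Supplier B is cheaper by SGD 405.56

Supplier A (EXW):
CIF value = EXW price + inland to port + export clearance + origin terminal + freight + insurance = 18822.87 + 1252.39 + 338.60 + 614.54 + 1649.52 + 589.19 = 23267.11
Import duty = 23267.11 × 14% = 3257.40
Buyer bears (A): 1252.39 + 338.60 + 614.54 + 1649.52 + 589.19 + 758.97 + 237.93 + 499.35 = 5940.49
Landed cost (A) = invoice 18822.87 + 5940.49 + duty 3257.40 = 28020.76
Supplier B (CFR):
CIF value = CFR price + insurance = 22322.17 + 589.19 = 22911.36
Import duty = 22911.36 × 14% = 3207.59
Buyer bears (B): 589.19 + 758.97 + 237.93 + 499.35 = 2085.44
Landed cost (B) = invoice 22322.17 + 2085.44 + duty 3207.59 = 27615.20
Difference = |28020.76 − 27615.20| = 405.56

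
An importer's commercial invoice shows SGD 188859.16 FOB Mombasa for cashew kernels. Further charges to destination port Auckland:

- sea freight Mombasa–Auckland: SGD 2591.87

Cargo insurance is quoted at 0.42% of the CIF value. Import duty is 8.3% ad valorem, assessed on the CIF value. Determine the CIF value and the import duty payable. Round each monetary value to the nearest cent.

CIF value: SGD 192258.52; import duty: SGD 15957.46

Let C be the CIF value. C = FOB price + freight + 0.42% × C
C − 0.42% × C = 188859.16 + 2591.87
0.9958 × C = 191451.03
C = 191451.03 / 0.9958 = 192258.52
Insurance premium = 0.42% × 192258.52 = 807.49
Import duty = 192258.52 × 8.3% = 15957.46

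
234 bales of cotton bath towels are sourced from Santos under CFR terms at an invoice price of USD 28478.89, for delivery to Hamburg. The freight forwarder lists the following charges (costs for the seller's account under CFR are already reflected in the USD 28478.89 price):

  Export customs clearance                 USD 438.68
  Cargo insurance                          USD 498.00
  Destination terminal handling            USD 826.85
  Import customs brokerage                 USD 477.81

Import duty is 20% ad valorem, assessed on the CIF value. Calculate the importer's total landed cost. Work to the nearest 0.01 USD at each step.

CFR: the seller pays costs through ocean freight to the destination port, but not insurance.
Already in the invoice (seller's account under CFR): export clearance — exclude.
CIF value = CFR price + insurance = 28478.89 + 498.00 = 28976.89
Import duty = 28976.89 × 20% = 5795.38
Buyer bears: insurance 498.00 + destination terminal 826.85 + brokerage 477.81 + duty 5795.38 = 7598.04
Landed cost = invoice 28478.89 + 7598.04 = 36076.93

Total landed cost: USD 36076.93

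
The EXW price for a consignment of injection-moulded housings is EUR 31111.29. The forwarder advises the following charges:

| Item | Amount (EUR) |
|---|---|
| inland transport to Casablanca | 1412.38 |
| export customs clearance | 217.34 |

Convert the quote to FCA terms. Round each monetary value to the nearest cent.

From EXW to FCA, the seller additionally bears: inland to port, export clearance.
FCA price = 31111.29 + 1412.38 + 217.34 = 32741.01

FCA price: EUR 32741.01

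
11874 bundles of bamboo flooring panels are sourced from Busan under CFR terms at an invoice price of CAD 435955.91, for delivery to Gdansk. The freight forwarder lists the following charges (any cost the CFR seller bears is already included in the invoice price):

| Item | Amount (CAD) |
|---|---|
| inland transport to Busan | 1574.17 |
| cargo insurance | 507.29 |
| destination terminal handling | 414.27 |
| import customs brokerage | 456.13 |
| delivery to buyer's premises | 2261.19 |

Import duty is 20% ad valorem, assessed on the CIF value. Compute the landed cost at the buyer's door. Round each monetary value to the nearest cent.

Total landed cost: CAD 526887.43

CFR: the seller pays costs through ocean freight to the destination port, but not insurance.
Already in the invoice (seller's account under CFR): inland to port — exclude.
CIF value = CFR price + insurance = 435955.91 + 507.29 = 436463.20
Import duty = 436463.20 × 20% = 87292.64
Buyer bears: insurance 507.29 + destination terminal 414.27 + brokerage 456.13 + delivery 2261.19 + duty 87292.64 = 90931.52
Landed cost = invoice 435955.91 + 90931.52 = 526887.43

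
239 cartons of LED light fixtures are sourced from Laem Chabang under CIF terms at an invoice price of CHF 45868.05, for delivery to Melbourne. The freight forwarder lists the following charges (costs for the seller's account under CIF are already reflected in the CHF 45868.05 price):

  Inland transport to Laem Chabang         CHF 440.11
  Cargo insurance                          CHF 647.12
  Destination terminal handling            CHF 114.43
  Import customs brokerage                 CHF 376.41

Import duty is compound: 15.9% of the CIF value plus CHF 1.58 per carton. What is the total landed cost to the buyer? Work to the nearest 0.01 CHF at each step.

Total landed cost: CHF 54029.53

CIF: the seller pays costs through ocean freight and marine insurance to the destination port.
Already in the invoice (seller's account under CIF): inland to port, insurance — exclude.
The CIF price already equals the CIF value: 45868.05
Ad valorem component: 45868.05 × 15.9% = 7293.02
Specific component: 239 × 1.58 = 377.62
Import duty = 7293.02 + 377.62 = 7670.64
Buyer bears: destination terminal 114.43 + brokerage 376.41 + duty 7670.64 = 8161.48
Landed cost = invoice 45868.05 + 8161.48 = 54029.53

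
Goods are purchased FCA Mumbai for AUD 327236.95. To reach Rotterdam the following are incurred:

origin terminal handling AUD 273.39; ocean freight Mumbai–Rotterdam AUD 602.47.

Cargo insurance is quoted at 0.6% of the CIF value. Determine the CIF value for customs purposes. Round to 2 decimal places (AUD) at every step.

CIF value: AUD 330093.37

Let C be the CIF value. C = FCA price + pre-shipment costs + freight + 0.6% × C
C − 0.6% × C = 327236.95 + 273.39 + 602.47
0.994 × C = 328112.81
C = 328112.81 / 0.994 = 330093.37
Insurance premium = 0.6% × 330093.37 = 1980.56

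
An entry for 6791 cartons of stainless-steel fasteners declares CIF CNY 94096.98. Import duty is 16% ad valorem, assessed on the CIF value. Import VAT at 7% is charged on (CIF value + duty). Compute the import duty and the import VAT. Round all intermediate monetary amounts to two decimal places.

Import duty = 94096.98 × 16% = 15055.52
VAT base = CIF + duty = 94096.98 + 15055.52 = 109152.50
Import VAT = 109152.50 × 7% = 7640.68

Import duty: CNY 15055.52; import VAT: CNY 7640.68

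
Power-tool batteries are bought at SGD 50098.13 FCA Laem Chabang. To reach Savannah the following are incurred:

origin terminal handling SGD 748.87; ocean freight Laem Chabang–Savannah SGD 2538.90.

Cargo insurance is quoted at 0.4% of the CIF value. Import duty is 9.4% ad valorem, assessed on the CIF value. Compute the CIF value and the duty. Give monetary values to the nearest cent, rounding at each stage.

CIF value: SGD 53600.30; import duty: SGD 5038.43

Let C be the CIF value. C = FCA price + pre-shipment costs + freight + 0.4% × C
C − 0.4% × C = 50098.13 + 748.87 + 2538.90
0.996 × C = 53385.90
C = 53385.90 / 0.996 = 53600.30
Insurance premium = 0.4% × 53600.30 = 214.40
Import duty = 53600.30 × 9.4% = 5038.43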